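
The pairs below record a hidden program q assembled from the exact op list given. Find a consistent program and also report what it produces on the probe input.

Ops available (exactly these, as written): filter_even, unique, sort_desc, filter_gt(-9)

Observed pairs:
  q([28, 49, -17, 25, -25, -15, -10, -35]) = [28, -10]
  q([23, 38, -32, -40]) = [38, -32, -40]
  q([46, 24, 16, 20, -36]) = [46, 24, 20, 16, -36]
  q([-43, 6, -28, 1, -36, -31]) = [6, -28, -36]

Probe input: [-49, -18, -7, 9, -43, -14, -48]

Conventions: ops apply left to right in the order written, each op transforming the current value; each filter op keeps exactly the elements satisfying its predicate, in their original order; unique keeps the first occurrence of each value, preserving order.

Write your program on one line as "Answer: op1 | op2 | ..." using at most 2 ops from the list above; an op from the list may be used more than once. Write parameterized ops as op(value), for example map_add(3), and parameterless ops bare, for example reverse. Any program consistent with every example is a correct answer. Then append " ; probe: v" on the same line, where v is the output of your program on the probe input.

sort_desc | filter_even ; probe: [-14, -18, -48]

Check, running the answer program on each example:
  [28, 49, -17, 25, -25, -15, -10, -35] -> [49, 28, 25, -10, -15, -17, -25, -35] -> [28, -10]
  [23, 38, -32, -40] -> [38, 23, -32, -40] -> [38, -32, -40]
  [46, 24, 16, 20, -36] -> [46, 24, 20, 16, -36] -> [46, 24, 20, 16, -36]
  [-43, 6, -28, 1, -36, -31] -> [6, 1, -28, -31, -36, -43] -> [6, -28, -36]
  probe: [-49, -18, -7, 9, -43, -14, -48] -> [9, -7, -14, -18, -43, -48, -49] -> [-14, -18, -48]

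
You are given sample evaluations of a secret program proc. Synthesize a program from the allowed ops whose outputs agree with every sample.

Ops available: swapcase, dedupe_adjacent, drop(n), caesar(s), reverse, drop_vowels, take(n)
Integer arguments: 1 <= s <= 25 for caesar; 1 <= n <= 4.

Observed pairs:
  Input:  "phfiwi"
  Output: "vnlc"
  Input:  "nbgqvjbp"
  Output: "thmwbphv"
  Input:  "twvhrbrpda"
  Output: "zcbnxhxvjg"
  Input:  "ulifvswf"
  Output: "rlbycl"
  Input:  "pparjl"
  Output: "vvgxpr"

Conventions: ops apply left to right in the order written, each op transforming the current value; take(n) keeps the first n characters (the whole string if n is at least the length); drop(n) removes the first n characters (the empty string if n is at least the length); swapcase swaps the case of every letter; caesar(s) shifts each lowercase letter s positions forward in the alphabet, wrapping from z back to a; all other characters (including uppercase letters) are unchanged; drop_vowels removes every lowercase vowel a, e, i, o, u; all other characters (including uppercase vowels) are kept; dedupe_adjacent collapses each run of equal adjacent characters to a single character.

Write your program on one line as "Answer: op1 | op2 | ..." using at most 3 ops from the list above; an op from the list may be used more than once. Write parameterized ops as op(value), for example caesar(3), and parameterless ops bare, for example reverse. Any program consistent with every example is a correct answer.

caesar(6) | drop_vowels

Check, running the answer program on each example:
  "phfiwi" -> "vnloco" -> "vnlc"
  "nbgqvjbp" -> "thmwbphv" -> "thmwbphv"
  "twvhrbrpda" -> "zcbnxhxvjg" -> "zcbnxhxvjg"
  "ulifvswf" -> "arolbycl" -> "rlbycl"
  "pparjl" -> "vvgxpr" -> "vvgxpr"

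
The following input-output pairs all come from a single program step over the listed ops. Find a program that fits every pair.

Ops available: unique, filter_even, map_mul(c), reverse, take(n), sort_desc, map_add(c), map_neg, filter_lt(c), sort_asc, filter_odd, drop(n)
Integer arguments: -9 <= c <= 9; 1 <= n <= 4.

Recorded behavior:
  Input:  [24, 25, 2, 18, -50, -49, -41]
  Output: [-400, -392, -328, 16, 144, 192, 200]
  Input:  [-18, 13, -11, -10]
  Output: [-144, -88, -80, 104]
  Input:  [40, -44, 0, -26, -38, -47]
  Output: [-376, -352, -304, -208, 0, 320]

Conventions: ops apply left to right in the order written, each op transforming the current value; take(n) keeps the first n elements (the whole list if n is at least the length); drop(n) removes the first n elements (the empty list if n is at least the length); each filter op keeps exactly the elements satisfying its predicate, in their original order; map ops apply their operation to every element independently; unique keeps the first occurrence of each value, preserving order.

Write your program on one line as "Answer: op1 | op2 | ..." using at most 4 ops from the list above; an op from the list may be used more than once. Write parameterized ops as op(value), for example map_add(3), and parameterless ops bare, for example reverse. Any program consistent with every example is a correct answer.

sort_desc | reverse | map_mul(8)

Check, running the answer program on each example:
  [24, 25, 2, 18, -50, -49, -41] -> [25, 24, 18, 2, -41, -49, -50] -> [-50, -49, -41, 2, 18, 24, 25] -> [-400, -392, -328, 16, 144, 192, 200]
  [-18, 13, -11, -10] -> [13, -10, -11, -18] -> [-18, -11, -10, 13] -> [-144, -88, -80, 104]
  [40, -44, 0, -26, -38, -47] -> [40, 0, -26, -38, -44, -47] -> [-47, -44, -38, -26, 0, 40] -> [-376, -352, -304, -208, 0, 320]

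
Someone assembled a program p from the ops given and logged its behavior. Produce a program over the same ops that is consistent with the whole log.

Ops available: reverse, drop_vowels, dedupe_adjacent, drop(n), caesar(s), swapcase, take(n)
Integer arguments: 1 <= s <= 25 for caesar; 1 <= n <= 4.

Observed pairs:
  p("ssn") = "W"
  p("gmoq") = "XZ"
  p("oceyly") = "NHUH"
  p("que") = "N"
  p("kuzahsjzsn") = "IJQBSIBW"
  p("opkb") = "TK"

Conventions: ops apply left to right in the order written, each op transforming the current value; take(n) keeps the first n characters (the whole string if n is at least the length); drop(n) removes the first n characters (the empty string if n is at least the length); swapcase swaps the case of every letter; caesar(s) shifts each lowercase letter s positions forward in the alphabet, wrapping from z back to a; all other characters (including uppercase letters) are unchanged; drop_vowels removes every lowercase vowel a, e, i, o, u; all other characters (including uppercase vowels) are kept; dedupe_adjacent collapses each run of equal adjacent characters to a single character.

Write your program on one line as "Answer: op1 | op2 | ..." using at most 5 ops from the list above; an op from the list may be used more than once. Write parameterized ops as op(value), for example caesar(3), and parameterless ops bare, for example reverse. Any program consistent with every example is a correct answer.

drop(1) | caesar(9) | swapcase | drop(1)

Check, running the answer program on each example:
  "ssn" -> "sn" -> "bw" -> "BW" -> "W"
  "gmoq" -> "moq" -> "vxz" -> "VXZ" -> "XZ"
  "oceyly" -> "ceyly" -> "lnhuh" -> "LNHUH" -> "NHUH"
  "que" -> "ue" -> "dn" -> "DN" -> "N"
  "kuzahsjzsn" -> "uzahsjzsn" -> "dijqbsibw" -> "DIJQBSIBW" -> "IJQBSIBW"
  "opkb" -> "pkb" -> "ytk" -> "YTK" -> "TK"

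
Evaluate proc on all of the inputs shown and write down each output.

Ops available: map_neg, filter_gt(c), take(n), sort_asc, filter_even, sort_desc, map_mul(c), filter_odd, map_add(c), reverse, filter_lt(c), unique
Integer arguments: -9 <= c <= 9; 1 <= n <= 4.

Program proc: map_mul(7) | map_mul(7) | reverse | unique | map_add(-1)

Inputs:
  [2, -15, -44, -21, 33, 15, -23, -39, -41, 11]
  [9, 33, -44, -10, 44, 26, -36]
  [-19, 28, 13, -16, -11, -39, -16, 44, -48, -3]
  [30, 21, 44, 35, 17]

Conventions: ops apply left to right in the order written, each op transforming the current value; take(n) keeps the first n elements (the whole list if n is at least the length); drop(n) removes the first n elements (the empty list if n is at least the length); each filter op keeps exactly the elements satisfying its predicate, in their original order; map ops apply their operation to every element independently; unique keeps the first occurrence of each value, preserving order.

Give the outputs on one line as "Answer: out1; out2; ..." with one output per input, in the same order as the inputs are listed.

[538, -2010, -1912, -1128, 734, 1616, -1030, -2157, -736, 97]; [-1765, 1273, 2155, -491, -2157, 1616, 440]; [-148, -2353, 2155, -785, -1912, -540, 636, 1371, -932]; [832, 1714, 2155, 1028, 1469]

Execution, op by op:
  [2, -15, -44, -21, 33, 15, -23, -39, -41, 11] -> [14, -105, -308, -147, 231, 105, -161, -273, -287, 77] -> [98, -735, -2156, -1029, 1617, 735, -1127, -1911, -2009, 539] -> [539, -2009, -1911, -1127, 735, 1617, -1029, -2156, -735, 98] -> [539, -2009, -1911, -1127, 735, 1617, -1029, -2156, -735, 98] -> [538, -2010, -1912, -1128, 734, 1616, -1030, -2157, -736, 97]
  [9, 33, -44, -10, 44, 26, -36] -> [63, 231, -308, -70, 308, 182, -252] -> [441, 1617, -2156, -490, 2156, 1274, -1764] -> [-1764, 1274, 2156, -490, -2156, 1617, 441] -> [-1764, 1274, 2156, -490, -2156, 1617, 441] -> [-1765, 1273, 2155, -491, -2157, 1616, 440]
  [-19, 28, 13, -16, -11, -39, -16, 44, -48, -3] -> [-133, 196, 91, -112, -77, -273, -112, 308, -336, -21] -> [-931, 1372, 637, -784, -539, -1911, -784, 2156, -2352, -147] -> [-147, -2352, 2156, -784, -1911, -539, -784, 637, 1372, -931] -> [-147, -2352, 2156, -784, -1911, -539, 637, 1372, -931] -> [-148, -2353, 2155, -785, -1912, -540, 636, 1371, -932]
  [30, 21, 44, 35, 17] -> [210, 147, 308, 245, 119] -> [1470, 1029, 2156, 1715, 833] -> [833, 1715, 2156, 1029, 1470] -> [833, 1715, 2156, 1029, 1470] -> [832, 1714, 2155, 1028, 1469]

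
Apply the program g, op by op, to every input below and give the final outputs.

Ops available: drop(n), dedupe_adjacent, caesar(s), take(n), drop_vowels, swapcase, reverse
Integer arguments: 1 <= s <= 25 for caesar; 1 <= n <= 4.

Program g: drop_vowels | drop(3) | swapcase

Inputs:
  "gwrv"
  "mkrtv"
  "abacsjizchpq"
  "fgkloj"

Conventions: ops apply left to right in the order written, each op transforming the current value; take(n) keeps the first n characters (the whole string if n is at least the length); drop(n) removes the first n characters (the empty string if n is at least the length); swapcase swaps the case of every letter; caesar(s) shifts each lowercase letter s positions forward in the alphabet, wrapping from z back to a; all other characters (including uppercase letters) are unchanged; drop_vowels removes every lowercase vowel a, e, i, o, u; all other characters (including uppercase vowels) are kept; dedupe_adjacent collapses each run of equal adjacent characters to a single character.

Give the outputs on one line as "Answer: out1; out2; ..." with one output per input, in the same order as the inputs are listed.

"V"; "TV"; "JZCHPQ"; "LJ"

Execution, op by op:
  "gwrv" -> "gwrv" -> "v" -> "V"
  "mkrtv" -> "mkrtv" -> "tv" -> "TV"
  "abacsjizchpq" -> "bcsjzchpq" -> "jzchpq" -> "JZCHPQ"
  "fgkloj" -> "fgklj" -> "lj" -> "LJ"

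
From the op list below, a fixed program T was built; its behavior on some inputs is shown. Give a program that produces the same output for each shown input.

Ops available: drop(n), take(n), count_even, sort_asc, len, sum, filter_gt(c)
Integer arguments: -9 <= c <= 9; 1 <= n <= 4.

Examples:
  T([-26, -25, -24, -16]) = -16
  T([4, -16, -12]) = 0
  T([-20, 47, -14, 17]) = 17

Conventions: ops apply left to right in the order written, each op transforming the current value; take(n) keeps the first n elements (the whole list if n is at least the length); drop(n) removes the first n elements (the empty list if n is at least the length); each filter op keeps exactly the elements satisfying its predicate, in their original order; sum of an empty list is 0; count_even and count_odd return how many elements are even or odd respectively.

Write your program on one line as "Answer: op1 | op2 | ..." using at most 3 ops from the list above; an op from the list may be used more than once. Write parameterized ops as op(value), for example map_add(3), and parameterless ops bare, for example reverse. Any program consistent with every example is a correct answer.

drop(3) | sum

Check, running the answer program on each example:
  [-26, -25, -24, -16] -> [-16] -> -16
  [4, -16, -12] -> [] -> 0
  [-20, 47, -14, 17] -> [17] -> 17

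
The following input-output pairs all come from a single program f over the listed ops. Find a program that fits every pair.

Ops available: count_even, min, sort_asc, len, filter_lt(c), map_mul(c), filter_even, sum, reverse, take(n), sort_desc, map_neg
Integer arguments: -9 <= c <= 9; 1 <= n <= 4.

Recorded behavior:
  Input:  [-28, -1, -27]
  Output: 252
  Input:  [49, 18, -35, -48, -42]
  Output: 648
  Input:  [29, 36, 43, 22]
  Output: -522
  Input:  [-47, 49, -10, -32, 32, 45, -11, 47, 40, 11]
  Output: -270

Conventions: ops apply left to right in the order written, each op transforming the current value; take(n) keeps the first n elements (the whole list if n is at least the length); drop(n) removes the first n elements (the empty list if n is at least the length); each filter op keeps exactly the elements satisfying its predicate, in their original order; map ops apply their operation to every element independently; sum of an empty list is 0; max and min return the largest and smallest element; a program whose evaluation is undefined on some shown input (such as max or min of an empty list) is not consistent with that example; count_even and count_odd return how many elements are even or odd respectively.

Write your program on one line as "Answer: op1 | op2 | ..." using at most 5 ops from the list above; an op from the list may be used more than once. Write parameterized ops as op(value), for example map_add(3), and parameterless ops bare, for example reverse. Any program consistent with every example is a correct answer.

map_mul(-9) | filter_even | reverse | sort_asc | sum

Check, running the answer program on each example:
  [-28, -1, -27] -> [252, 9, 243] -> [252] -> [252] -> [252] -> 252
  [49, 18, -35, -48, -42] -> [-441, -162, 315, 432, 378] -> [-162, 432, 378] -> [378, 432, -162] -> [-162, 378, 432] -> 648
  [29, 36, 43, 22] -> [-261, -324, -387, -198] -> [-324, -198] -> [-198, -324] -> [-324, -198] -> -522
  [-47, 49, -10, -32, 32, 45, -11, 47, 40, 11] -> [423, -441, 90, 288, -288, -405, 99, -423, -360, -99] -> [90, 288, -288, -360] -> [-360, -288, 288, 90] -> [-360, -288, 90, 288] -> -270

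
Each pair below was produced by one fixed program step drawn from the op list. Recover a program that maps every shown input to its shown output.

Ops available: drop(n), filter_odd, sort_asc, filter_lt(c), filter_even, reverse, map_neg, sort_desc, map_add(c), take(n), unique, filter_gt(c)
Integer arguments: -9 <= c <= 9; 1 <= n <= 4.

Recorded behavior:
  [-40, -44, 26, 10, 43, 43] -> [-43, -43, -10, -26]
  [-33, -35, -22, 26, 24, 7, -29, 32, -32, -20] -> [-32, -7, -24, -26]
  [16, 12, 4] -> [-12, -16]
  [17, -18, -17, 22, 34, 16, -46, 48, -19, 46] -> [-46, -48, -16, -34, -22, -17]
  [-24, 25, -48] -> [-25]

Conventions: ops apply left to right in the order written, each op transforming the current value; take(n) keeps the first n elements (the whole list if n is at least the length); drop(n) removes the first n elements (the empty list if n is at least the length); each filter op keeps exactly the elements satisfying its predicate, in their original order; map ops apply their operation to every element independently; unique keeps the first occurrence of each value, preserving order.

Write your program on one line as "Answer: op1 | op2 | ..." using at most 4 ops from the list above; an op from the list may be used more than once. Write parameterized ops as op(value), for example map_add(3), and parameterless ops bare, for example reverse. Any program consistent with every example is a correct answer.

reverse | map_neg | filter_lt(-5)

Check, running the answer program on each example:
  [-40, -44, 26, 10, 43, 43] -> [43, 43, 10, 26, -44, -40] -> [-43, -43, -10, -26, 44, 40] -> [-43, -43, -10, -26]
  [-33, -35, -22, 26, 24, 7, -29, 32, -32, -20] -> [-20, -32, 32, -29, 7, 24, 26, -22, -35, -33] -> [20, 32, -32, 29, -7, -24, -26, 22, 35, 33] -> [-32, -7, -24, -26]
  [16, 12, 4] -> [4, 12, 16] -> [-4, -12, -16] -> [-12, -16]
  [17, -18, -17, 22, 34, 16, -46, 48, -19, 46] -> [46, -19, 48, -46, 16, 34, 22, -17, -18, 17] -> [-46, 19, -48, 46, -16, -34, -22, 17, 18, -17] -> [-46, -48, -16, -34, -22, -17]
  [-24, 25, -48] -> [-48, 25, -24] -> [48, -25, 24] -> [-25]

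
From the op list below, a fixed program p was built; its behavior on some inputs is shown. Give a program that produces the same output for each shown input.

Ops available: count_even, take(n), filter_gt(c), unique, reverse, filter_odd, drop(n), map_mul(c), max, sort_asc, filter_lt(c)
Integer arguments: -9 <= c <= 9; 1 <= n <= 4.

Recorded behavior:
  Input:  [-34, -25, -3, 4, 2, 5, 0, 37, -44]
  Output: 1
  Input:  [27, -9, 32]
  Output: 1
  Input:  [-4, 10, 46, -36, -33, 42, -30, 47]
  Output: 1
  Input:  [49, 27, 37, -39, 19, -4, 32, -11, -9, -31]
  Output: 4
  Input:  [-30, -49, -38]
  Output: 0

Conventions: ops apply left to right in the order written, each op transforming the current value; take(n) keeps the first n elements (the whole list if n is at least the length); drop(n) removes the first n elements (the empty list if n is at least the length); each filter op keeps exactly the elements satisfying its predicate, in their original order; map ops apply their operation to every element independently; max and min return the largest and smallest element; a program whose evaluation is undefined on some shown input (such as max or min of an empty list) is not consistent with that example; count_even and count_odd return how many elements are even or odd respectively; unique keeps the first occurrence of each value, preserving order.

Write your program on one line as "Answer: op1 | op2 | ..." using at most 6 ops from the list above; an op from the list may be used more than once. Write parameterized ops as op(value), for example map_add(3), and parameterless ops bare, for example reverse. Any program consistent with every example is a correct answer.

filter_gt(-3) | filter_odd | filter_gt(5) | map_mul(8) | count_even

Check, running the answer program on each example:
  [-34, -25, -3, 4, 2, 5, 0, 37, -44] -> [4, 2, 5, 0, 37] -> [5, 37] -> [37] -> [296] -> 1
  [27, -9, 32] -> [27, 32] -> [27] -> [27] -> [216] -> 1
  [-4, 10, 46, -36, -33, 42, -30, 47] -> [10, 46, 42, 47] -> [47] -> [47] -> [376] -> 1
  [49, 27, 37, -39, 19, -4, 32, -11, -9, -31] -> [49, 27, 37, 19, 32] -> [49, 27, 37, 19] -> [49, 27, 37, 19] -> [392, 216, 296, 152] -> 4
  [-30, -49, -38] -> [] -> [] -> [] -> [] -> 0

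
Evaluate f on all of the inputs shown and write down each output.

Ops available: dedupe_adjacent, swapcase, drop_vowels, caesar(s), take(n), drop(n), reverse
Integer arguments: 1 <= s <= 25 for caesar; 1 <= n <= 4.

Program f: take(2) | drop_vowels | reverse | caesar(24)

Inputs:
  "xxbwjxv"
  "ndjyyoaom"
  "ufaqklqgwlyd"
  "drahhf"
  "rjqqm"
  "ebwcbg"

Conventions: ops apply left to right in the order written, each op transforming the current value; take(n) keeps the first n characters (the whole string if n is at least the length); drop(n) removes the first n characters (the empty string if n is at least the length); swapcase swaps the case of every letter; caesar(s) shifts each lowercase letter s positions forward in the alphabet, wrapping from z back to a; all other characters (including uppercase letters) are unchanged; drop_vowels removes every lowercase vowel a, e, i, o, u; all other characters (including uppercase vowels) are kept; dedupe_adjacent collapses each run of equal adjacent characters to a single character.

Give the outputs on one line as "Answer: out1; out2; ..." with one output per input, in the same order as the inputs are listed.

"vv"; "bl"; "d"; "pb"; "hp"; "z"

Execution, op by op:
  "xxbwjxv" -> "xx" -> "xx" -> "xx" -> "vv"
  "ndjyyoaom" -> "nd" -> "nd" -> "dn" -> "bl"
  "ufaqklqgwlyd" -> "uf" -> "f" -> "f" -> "d"
  "drahhf" -> "dr" -> "dr" -> "rd" -> "pb"
  "rjqqm" -> "rj" -> "rj" -> "jr" -> "hp"
  "ebwcbg" -> "eb" -> "b" -> "b" -> "z"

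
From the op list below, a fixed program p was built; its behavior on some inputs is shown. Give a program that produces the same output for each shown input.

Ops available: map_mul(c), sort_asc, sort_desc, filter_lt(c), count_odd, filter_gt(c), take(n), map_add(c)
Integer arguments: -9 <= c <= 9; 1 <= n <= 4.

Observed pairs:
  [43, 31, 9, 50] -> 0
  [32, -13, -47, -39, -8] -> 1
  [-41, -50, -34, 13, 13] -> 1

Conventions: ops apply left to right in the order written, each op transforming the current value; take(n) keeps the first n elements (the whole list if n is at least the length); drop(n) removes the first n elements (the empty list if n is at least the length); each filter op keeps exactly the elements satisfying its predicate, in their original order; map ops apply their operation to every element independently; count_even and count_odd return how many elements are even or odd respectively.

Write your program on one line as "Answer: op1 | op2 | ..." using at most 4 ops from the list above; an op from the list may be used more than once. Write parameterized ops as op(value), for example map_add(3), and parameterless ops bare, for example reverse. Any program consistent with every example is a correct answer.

filter_lt(5) | take(1) | count_odd

Check, running the answer program on each example:
  [43, 31, 9, 50] -> [] -> [] -> 0
  [32, -13, -47, -39, -8] -> [-13, -47, -39, -8] -> [-13] -> 1
  [-41, -50, -34, 13, 13] -> [-41, -50, -34] -> [-41] -> 1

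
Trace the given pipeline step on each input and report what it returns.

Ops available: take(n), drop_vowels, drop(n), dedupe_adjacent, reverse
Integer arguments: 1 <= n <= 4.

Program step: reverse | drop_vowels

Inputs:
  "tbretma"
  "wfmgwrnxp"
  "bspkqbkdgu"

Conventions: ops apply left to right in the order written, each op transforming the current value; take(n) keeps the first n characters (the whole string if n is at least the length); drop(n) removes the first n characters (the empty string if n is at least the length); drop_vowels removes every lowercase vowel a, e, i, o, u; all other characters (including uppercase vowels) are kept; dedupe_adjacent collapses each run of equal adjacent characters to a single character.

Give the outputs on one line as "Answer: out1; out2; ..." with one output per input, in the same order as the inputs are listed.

"mtrbt"; "pxnrwgmfw"; "gdkbqkpsb"

Execution, op by op:
  "tbretma" -> "amterbt" -> "mtrbt"
  "wfmgwrnxp" -> "pxnrwgmfw" -> "pxnrwgmfw"
  "bspkqbkdgu" -> "ugdkbqkpsb" -> "gdkbqkpsb"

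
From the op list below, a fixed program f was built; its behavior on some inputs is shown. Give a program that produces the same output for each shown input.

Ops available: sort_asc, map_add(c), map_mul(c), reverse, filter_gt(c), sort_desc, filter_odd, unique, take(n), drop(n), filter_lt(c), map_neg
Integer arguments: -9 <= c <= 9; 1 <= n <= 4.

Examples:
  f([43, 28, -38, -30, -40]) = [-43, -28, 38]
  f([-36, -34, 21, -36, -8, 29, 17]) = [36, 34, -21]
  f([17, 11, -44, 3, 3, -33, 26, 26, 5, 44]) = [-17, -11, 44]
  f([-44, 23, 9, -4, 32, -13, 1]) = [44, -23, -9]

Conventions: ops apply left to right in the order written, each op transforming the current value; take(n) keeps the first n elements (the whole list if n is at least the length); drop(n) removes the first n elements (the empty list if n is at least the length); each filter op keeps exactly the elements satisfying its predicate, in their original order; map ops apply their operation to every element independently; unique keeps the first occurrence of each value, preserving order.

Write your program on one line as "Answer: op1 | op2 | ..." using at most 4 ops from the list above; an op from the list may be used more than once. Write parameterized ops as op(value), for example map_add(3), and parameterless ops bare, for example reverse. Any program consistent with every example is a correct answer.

map_neg | unique | take(3)

Check, running the answer program on each example:
  [43, 28, -38, -30, -40] -> [-43, -28, 38, 30, 40] -> [-43, -28, 38, 30, 40] -> [-43, -28, 38]
  [-36, -34, 21, -36, -8, 29, 17] -> [36, 34, -21, 36, 8, -29, -17] -> [36, 34, -21, 8, -29, -17] -> [36, 34, -21]
  [17, 11, -44, 3, 3, -33, 26, 26, 5, 44] -> [-17, -11, 44, -3, -3, 33, -26, -26, -5, -44] -> [-17, -11, 44, -3, 33, -26, -5, -44] -> [-17, -11, 44]
  [-44, 23, 9, -4, 32, -13, 1] -> [44, -23, -9, 4, -32, 13, -1] -> [44, -23, -9, 4, -32, 13, -1] -> [44, -23, -9]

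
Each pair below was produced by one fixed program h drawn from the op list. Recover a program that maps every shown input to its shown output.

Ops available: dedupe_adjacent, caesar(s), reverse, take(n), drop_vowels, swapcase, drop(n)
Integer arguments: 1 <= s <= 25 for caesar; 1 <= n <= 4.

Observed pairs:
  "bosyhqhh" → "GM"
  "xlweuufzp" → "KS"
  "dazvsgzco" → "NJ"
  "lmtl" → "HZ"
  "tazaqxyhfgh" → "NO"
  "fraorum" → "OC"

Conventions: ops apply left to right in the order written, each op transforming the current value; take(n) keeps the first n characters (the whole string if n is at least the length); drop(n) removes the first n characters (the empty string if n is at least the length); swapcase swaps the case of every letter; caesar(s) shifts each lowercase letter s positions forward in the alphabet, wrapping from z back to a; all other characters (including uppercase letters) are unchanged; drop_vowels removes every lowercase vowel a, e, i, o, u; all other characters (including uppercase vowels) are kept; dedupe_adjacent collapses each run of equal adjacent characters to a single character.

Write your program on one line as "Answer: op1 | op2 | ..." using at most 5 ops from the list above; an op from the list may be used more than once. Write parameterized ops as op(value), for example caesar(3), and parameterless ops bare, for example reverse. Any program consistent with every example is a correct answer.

caesar(14) | swapcase | take(4) | drop(2)

Check, running the answer program on each example:
  "bosyhqhh" -> "pcgmvevv" -> "PCGMVEVV" -> "PCGM" -> "GM"
  "xlweuufzp" -> "lzksiitnd" -> "LZKSIITND" -> "LZKS" -> "KS"
  "dazvsgzco" -> "ronjgunqc" -> "RONJGUNQC" -> "RONJ" -> "NJ"
  "lmtl" -> "zahz" -> "ZAHZ" -> "ZAHZ" -> "HZ"
  "tazaqxyhfgh" -> "honoelmvtuv" -> "HONOELMVTUV" -> "HONO" -> "NO"
  "fraorum" -> "tfocfia" -> "TFOCFIA" -> "TFOC" -> "OC"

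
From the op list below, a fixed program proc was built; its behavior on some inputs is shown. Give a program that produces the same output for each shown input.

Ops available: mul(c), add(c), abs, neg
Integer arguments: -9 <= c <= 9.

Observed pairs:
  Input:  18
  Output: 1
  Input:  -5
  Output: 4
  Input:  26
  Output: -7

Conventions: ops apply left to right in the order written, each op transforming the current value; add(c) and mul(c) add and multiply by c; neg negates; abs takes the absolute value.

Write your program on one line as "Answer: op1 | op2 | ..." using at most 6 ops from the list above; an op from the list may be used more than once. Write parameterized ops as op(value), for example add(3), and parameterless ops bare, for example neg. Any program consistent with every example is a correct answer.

add(-5) | abs | add(-6) | neg | add(2) | add(6)

Check, running the answer program on each example:
  18 -> 13 -> 13 -> 7 -> -7 -> -5 -> 1
  -5 -> -10 -> 10 -> 4 -> -4 -> -2 -> 4
  26 -> 21 -> 21 -> 15 -> -15 -> -13 -> -7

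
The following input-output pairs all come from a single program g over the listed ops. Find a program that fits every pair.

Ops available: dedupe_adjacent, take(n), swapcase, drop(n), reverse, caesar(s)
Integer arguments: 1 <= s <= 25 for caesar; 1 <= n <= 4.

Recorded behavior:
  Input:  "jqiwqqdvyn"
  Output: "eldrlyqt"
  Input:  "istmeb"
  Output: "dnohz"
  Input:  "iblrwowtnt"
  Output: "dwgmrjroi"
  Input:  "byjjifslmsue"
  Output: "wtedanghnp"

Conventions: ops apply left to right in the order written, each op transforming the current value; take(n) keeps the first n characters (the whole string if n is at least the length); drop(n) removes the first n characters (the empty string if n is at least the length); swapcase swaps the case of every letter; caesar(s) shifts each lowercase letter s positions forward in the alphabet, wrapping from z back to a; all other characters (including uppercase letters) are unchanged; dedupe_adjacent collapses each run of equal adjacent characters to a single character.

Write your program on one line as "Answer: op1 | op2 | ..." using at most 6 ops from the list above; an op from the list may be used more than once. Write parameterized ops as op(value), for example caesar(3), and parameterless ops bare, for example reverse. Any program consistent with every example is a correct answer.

caesar(21) | dedupe_adjacent | reverse | drop(1) | reverse

Check, running the answer program on each example:
  "jqiwqqdvyn" -> "eldrllyqti" -> "eldrlyqti" -> "itqylrdle" -> "tqylrdle" -> "eldrlyqt"
  "istmeb" -> "dnohzw" -> "dnohzw" -> "wzhond" -> "zhond" -> "dnohz"
  "iblrwowtnt" -> "dwgmrjroio" -> "dwgmrjroio" -> "oiorjrmgwd" -> "iorjrmgwd" -> "dwgmrjroi"
  "byjjifslmsue" -> "wteedanghnpz" -> "wtedanghnpz" -> "zpnhgnadetw" -> "pnhgnadetw" -> "wtedanghnp"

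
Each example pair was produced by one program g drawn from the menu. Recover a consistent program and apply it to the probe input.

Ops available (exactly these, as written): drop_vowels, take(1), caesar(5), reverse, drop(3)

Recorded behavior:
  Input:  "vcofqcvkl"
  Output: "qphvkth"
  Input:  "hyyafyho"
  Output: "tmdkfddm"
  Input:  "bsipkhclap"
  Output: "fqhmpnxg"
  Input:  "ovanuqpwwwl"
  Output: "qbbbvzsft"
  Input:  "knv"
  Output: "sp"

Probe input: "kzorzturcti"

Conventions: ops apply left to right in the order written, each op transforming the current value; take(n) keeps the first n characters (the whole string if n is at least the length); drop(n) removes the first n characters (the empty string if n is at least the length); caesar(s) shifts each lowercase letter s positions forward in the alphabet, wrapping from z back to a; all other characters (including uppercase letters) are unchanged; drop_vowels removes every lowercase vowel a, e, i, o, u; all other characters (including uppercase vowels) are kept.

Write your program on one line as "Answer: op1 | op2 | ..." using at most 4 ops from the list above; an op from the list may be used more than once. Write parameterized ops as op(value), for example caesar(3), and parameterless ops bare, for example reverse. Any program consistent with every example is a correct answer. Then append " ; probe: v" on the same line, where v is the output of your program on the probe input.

caesar(5) | drop_vowels | reverse ; probe: "nyhwzywtp"

Check, running the answer program on each example:
  "vcofqcvkl" -> "ahtkvhapq" -> "htkvhpq" -> "qphvkth"
  "hyyafyho" -> "mddfkdmt" -> "mddfkdmt" -> "tmdkfddm"
  "bsipkhclap" -> "gxnupmhqfu" -> "gxnpmhqf" -> "fqhmpnxg"
  "ovanuqpwwwl" -> "tafszvubbbq" -> "tfszvbbbq" -> "qbbbvzsft"
  "knv" -> "psa" -> "ps" -> "sp"
  probe: "kzorzturcti" -> "petweyzwhyn" -> "ptwyzwhyn" -> "nyhwzywtp"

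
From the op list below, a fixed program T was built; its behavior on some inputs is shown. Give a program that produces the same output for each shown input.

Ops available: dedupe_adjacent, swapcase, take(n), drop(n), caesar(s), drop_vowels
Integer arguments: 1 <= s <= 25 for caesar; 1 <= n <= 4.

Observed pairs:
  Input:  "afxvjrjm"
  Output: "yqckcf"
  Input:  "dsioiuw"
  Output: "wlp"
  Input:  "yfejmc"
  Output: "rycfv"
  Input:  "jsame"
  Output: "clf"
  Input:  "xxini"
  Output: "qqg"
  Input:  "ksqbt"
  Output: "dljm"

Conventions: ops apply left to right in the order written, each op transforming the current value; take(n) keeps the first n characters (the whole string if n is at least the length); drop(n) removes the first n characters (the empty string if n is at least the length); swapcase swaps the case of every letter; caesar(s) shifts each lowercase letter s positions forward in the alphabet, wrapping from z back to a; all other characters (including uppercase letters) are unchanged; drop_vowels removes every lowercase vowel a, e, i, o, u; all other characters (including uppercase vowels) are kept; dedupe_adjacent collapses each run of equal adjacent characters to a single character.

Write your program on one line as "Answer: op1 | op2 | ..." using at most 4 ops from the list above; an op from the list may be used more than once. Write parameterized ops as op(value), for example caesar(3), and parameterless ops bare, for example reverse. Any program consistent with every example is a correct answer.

drop_vowels | caesar(19) | drop_vowels

Check, running the answer program on each example:
  "afxvjrjm" -> "fxvjrjm" -> "yqockcf" -> "yqckcf"
  "dsioiuw" -> "dsw" -> "wlp" -> "wlp"
  "yfejmc" -> "yfjmc" -> "rycfv" -> "rycfv"
  "jsame" -> "jsm" -> "clf" -> "clf"
  "xxini" -> "xxn" -> "qqg" -> "qqg"
  "ksqbt" -> "ksqbt" -> "dljum" -> "dljm"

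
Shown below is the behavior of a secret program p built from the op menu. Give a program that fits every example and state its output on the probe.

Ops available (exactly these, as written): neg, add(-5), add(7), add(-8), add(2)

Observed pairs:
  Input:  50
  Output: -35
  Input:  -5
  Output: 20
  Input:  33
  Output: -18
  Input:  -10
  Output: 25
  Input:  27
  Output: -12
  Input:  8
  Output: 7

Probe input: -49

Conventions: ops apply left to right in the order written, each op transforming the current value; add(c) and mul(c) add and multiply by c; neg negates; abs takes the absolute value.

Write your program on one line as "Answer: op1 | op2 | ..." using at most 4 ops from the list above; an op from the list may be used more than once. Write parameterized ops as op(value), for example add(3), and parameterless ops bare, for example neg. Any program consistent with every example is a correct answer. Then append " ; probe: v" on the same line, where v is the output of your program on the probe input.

add(-8) | neg | add(7) ; probe: 64

Check, running the answer program on each example:
  50 -> 42 -> -42 -> -35
  -5 -> -13 -> 13 -> 20
  33 -> 25 -> -25 -> -18
  -10 -> -18 -> 18 -> 25
  27 -> 19 -> -19 -> -12
  8 -> 0 -> 0 -> 7
  probe: -49 -> -57 -> 57 -> 64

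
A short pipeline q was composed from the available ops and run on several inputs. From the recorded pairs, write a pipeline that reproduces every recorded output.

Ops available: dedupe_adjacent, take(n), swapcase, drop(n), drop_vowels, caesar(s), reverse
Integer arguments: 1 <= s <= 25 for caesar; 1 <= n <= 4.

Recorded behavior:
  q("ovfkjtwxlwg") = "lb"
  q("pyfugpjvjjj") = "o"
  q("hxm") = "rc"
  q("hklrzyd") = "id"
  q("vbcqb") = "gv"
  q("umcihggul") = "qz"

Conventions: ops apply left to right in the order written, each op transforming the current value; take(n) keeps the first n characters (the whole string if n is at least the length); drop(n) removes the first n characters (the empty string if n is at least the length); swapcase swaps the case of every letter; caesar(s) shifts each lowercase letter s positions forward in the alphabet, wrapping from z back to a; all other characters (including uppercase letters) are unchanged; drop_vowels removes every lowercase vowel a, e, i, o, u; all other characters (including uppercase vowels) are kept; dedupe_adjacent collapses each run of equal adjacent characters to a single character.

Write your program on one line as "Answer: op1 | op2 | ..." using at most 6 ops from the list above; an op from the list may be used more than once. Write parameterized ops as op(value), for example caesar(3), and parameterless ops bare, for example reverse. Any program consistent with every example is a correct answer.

reverse | swapcase | take(2) | swapcase | dedupe_adjacent | caesar(5)

Check, running the answer program on each example:
  "ovfkjtwxlwg" -> "gwlxwtjkfvo" -> "GWLXWTJKFVO" -> "GW" -> "gw" -> "gw" -> "lb"
  "pyfugpjvjjj" -> "jjjvjpgufyp" -> "JJJVJPGUFYP" -> "JJ" -> "jj" -> "j" -> "o"
  "hxm" -> "mxh" -> "MXH" -> "MX" -> "mx" -> "mx" -> "rc"
  "hklrzyd" -> "dyzrlkh" -> "DYZRLKH" -> "DY" -> "dy" -> "dy" -> "id"
  "vbcqb" -> "bqcbv" -> "BQCBV" -> "BQ" -> "bq" -> "bq" -> "gv"
  "umcihggul" -> "lugghicmu" -> "LUGGHICMU" -> "LU" -> "lu" -> "lu" -> "qz"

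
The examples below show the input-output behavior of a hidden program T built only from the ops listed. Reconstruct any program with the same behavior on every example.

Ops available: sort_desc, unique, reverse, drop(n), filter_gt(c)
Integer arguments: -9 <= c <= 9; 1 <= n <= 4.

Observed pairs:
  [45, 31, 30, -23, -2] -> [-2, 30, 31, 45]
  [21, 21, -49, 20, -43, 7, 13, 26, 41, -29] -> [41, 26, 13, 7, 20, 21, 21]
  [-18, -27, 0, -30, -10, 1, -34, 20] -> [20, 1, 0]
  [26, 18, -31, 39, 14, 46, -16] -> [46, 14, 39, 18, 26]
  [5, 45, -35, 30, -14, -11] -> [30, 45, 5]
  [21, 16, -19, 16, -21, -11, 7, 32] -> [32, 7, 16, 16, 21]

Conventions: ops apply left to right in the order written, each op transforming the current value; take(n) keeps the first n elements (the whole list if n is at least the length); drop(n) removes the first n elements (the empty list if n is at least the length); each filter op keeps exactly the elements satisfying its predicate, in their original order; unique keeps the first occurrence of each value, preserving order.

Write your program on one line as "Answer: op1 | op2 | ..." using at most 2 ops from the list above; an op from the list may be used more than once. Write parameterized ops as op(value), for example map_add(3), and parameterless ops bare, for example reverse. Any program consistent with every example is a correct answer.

filter_gt(-5) | reverse

Check, running the answer program on each example:
  [45, 31, 30, -23, -2] -> [45, 31, 30, -2] -> [-2, 30, 31, 45]
  [21, 21, -49, 20, -43, 7, 13, 26, 41, -29] -> [21, 21, 20, 7, 13, 26, 41] -> [41, 26, 13, 7, 20, 21, 21]
  [-18, -27, 0, -30, -10, 1, -34, 20] -> [0, 1, 20] -> [20, 1, 0]
  [26, 18, -31, 39, 14, 46, -16] -> [26, 18, 39, 14, 46] -> [46, 14, 39, 18, 26]
  [5, 45, -35, 30, -14, -11] -> [5, 45, 30] -> [30, 45, 5]
  [21, 16, -19, 16, -21, -11, 7, 32] -> [21, 16, 16, 7, 32] -> [32, 7, 16, 16, 21]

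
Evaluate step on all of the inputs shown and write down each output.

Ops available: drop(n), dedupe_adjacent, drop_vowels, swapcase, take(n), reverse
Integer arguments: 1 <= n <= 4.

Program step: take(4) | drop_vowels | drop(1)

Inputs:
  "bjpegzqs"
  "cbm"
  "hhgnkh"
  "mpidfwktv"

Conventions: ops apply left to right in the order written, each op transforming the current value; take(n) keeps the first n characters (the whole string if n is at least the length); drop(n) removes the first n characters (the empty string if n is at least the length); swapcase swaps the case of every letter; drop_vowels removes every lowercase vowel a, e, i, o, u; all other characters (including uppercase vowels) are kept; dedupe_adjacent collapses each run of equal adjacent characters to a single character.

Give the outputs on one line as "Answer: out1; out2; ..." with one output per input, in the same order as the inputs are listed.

"jp"; "bm"; "hgn"; "pd"

Execution, op by op:
  "bjpegzqs" -> "bjpe" -> "bjp" -> "jp"
  "cbm" -> "cbm" -> "cbm" -> "bm"
  "hhgnkh" -> "hhgn" -> "hhgn" -> "hgn"
  "mpidfwktv" -> "mpid" -> "mpd" -> "pd"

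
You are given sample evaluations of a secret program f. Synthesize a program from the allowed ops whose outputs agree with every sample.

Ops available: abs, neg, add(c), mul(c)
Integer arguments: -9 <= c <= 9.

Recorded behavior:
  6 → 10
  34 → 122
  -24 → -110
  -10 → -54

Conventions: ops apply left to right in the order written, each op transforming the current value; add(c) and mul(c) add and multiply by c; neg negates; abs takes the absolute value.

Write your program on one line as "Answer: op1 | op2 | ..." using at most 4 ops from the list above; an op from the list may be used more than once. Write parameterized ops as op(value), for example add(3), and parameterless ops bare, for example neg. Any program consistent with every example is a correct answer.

mul(-2) | neg | add(-7) | mul(2)

Check, running the answer program on each example:
  6 -> -12 -> 12 -> 5 -> 10
  34 -> -68 -> 68 -> 61 -> 122
  -24 -> 48 -> -48 -> -55 -> -110
  -10 -> 20 -> -20 -> -27 -> -54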